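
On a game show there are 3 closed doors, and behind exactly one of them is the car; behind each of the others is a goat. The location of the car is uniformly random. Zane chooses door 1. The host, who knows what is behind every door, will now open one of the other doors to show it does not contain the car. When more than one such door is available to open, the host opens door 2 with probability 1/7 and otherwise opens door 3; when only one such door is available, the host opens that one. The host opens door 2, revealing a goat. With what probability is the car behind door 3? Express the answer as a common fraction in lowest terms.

7/8

Condition on the true location of the car.
If it is behind door 1 (prior 1/3): door 2 is available, opened with probability 1/7; weight (1/3)·(1/7) = 1/21.
If it is behind door 2 (prior 1/3): the host opened door 2, so this case is ruled out; weight (1/3)·0 = 0.
If it is behind door 3 (prior 1/3): only door 2 is available, probability 1; weight (1/3)·1 = 1/3.
The weights sum to 8/21.
So P(the car behind door 3 | the host opened door 2) = (1/3) / (8/21) = 7/8.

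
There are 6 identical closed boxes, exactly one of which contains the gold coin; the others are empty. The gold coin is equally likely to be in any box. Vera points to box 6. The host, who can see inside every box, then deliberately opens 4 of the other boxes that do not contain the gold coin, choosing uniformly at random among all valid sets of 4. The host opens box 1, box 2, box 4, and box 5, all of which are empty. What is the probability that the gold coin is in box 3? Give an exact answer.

5/6

Apply Bayes' rule, conditioning on where the gold coin actually is.
If it is in any of boxes 1, 2, 4, and 5 (prior 1/6 each): that box was opened and seen not to hold the prize — ruled out; weight (1/6)·0 = 0 each.
If it is in box 3 (prior 1/6): the host has no choice, probability 1; weight (1/6)·1 = 1/6.
If it is in box 6 (prior 1/6): the host has 5 equally likely choices, so probability 1/5; weight (1/6)·(1/5) = 1/30.
The weights sum to 1/5.
So P(the gold coin in box 3 | the host opened box 1, box 2, box 4, and box 5) = (1/6) / (1/5) = 5/6.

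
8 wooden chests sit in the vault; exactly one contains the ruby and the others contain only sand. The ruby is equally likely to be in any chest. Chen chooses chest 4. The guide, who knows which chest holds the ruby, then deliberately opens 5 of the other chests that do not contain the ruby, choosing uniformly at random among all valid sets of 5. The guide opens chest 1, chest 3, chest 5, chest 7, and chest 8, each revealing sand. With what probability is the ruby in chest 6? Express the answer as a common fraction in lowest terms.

Apply Bayes' rule, conditioning on where the ruby actually is.
If it is in any of chests 1, 3, 5, 7, and 8 (prior 1/8 each): that chest was opened and seen not to hold the prize — ruled out; weight (1/8)·0 = 0 each.
If it is in either of chests 2 and 6 (prior 1/8 each): the guide has 6 equally likely choices, so probability 1/6; weight (1/8)·(1/6) = 1/48 each.
If it is in chest 4 (prior 1/8): the guide has 21 equally likely choices, so probability 1/21; weight (1/8)·(1/21) = 1/168.
The weights sum to 1/21.
So P(the ruby in chest 6 | the guide opened chest 1, chest 3, chest 5, chest 7, and chest 8) = (1/48) / (1/21) = 7/16.

7/16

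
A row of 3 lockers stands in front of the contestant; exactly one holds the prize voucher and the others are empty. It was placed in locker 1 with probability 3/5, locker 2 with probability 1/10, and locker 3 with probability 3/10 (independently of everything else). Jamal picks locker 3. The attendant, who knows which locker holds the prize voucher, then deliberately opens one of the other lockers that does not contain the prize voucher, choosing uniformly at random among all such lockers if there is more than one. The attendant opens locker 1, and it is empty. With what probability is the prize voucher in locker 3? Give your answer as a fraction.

3/5

Condition on the true location of the prize voucher.
If it is in locker 1 (prior 3/5): the attendant opened locker 1, so this case is ruled out; weight (3/5)·0 = 0.
If it is in locker 2 (prior 1/10): the attendant has no choice, probability 1; weight (1/10)·1 = 1/10.
If it is in locker 3 (prior 3/10): the attendant has 2 equally likely choices, so probability 1/2; weight (3/10)·(1/2) = 3/20.
The weights sum to 1/4.
So P(the prize voucher in locker 3 | the attendant opened locker 1) = (3/20) / (1/4) = 3/5.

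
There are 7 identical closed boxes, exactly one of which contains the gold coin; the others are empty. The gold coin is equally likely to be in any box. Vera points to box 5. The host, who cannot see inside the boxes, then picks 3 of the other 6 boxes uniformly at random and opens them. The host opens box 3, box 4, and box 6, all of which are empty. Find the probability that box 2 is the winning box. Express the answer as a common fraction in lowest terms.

Condition on the true location of the gold coin.
If it is in any of boxes 1, 2, 5, and 7 (prior 1/7 each): the host picks exactly this set with probability 1/20 regardless, and none is the prize; weight (1/7)·(1/20) = 1/140 each.
If it is in any of boxes 3, 4, and 6 (prior 1/7 each): that box was opened and seen not to hold the prize — ruled out; weight (1/7)·0 = 0 each.
The weights sum to 1/35.
So P(the gold coin in box 2 | the host opened box 3, box 4, and box 6) = (1/140) / (1/35) = 1/4.

1/4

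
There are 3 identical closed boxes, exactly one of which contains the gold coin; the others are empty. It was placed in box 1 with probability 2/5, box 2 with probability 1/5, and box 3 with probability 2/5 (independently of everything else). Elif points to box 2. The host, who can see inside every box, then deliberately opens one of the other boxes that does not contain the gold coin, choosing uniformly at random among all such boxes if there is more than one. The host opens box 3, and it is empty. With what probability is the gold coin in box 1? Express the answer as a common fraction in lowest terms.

4/5

Apply Bayes' rule, conditioning on where the gold coin actually is.
If it is in box 1 (prior 2/5): the host has no choice, probability 1; weight (2/5)·1 = 2/5.
If it is in box 2 (prior 1/5): the host has 2 equally likely choices, so probability 1/2; weight (1/5)·(1/2) = 1/10.
If it is in box 3 (prior 2/5): the host opened box 3, so this case is ruled out; weight (2/5)·0 = 0.
The weights sum to 1/2.
So P(the gold coin in box 1 | the host opened box 3) = (2/5) / (1/2) = 4/5.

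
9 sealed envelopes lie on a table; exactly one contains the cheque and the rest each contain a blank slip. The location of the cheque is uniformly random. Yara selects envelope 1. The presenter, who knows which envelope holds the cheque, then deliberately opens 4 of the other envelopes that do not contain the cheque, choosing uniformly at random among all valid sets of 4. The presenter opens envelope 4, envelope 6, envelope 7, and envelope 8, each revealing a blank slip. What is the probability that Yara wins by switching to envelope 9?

2/9

Condition on the true location of the cheque.
If it is in envelope 1 (prior 1/9): the presenter has 70 equally likely choices, so probability 1/70; weight (1/9)·(1/70) = 1/630.
If it is in any of envelopes 2, 3, 5, and 9 (prior 1/9 each): the presenter has 35 equally likely choices, so probability 1/35; weight (1/9)·(1/35) = 1/315 each.
If it is in any of envelopes 4, 6, 7, and 8 (prior 1/9 each): that envelope was opened and seen not to hold the prize — ruled out; weight (1/9)·0 = 0 each.
The weights sum to 1/70.
So P(the cheque in envelope 9 | the presenter opened envelope 4, envelope 6, envelope 7, and envelope 8) = (1/315) / (1/70) = 2/9.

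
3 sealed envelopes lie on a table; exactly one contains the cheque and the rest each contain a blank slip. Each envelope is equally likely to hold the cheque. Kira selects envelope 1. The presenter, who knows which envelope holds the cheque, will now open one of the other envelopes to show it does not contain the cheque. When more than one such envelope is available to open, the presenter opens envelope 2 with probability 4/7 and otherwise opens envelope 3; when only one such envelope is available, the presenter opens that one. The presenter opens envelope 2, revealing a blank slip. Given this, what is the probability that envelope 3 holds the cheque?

Apply Bayes' rule, conditioning on where the cheque actually is.
If it is in envelope 1 (prior 1/3): envelope 2 is available, opened with probability 4/7; weight (1/3)·(4/7) = 4/21.
If it is in envelope 2 (prior 1/3): the presenter opened envelope 2, so this case is ruled out; weight (1/3)·0 = 0.
If it is in envelope 3 (prior 1/3): only envelope 2 is available, probability 1; weight (1/3)·1 = 1/3.
The weights sum to 11/21.
So P(the cheque in envelope 3 | the presenter opened envelope 2) = (1/3) / (11/21) = 7/11.

7/11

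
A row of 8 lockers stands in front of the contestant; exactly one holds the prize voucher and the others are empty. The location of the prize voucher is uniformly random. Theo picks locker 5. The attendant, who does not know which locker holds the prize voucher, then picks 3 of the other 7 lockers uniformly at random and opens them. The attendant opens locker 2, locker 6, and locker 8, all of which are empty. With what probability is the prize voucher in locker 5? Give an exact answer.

1/5

Because the attendant chose which lockers to open without knowing where the prize voucher is, the choice is independent of the prize location. Learning that none of the 3 opened lockers holds the prize voucher simply rules out those 3 locations and leaves the remaining 5 lockers still equally likely by symmetry.
So P(the prize voucher in locker 5) = 1/5.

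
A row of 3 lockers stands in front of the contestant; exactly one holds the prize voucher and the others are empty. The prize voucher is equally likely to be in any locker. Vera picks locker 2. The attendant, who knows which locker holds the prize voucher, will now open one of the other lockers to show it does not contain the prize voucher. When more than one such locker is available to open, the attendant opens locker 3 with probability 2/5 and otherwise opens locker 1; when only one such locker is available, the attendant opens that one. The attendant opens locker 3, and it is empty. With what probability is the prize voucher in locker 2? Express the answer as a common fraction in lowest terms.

Consider each possible location of the prize voucher in turn.
If it is in locker 1 (prior 1/3): only locker 3 is available, probability 1; weight (1/3)·1 = 1/3.
If it is in locker 2 (prior 1/3): locker 3 is available, opened with probability 2/5; weight (1/3)·(2/5) = 2/15.
If it is in locker 3 (prior 1/3): the attendant opened locker 3, so this case is ruled out; weight (1/3)·0 = 0.
The weights sum to 7/15.
So P(the prize voucher in locker 2 | the attendant opened locker 3) = (2/15) / (7/15) = 2/7.

2/7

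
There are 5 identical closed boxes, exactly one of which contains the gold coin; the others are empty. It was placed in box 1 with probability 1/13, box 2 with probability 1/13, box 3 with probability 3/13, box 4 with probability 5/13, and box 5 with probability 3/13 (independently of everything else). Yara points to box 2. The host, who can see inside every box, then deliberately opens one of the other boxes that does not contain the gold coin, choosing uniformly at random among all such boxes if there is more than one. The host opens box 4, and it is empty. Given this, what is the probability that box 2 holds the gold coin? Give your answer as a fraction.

3/31

Condition on the true location of the gold coin.
If it is in box 1 (prior 1/13): the host has 3 equally likely choices, so probability 1/3; weight (1/13)·(1/3) = 1/39.
If it is in box 2 (prior 1/13): the host has 4 equally likely choices, so probability 1/4; weight (1/13)·(1/4) = 1/52.
If it is in either of boxes 3 and 5 (prior 3/13 each): the host has 3 equally likely choices, so probability 1/3; weight (3/13)·(1/3) = 1/13 each.
If it is in box 4 (prior 5/13): the host opened box 4, so this case is ruled out; weight (5/13)·0 = 0.
The weights sum to 31/156.
So P(the gold coin in box 2 | the host opened box 4) = (1/52) / (31/156) = 3/31.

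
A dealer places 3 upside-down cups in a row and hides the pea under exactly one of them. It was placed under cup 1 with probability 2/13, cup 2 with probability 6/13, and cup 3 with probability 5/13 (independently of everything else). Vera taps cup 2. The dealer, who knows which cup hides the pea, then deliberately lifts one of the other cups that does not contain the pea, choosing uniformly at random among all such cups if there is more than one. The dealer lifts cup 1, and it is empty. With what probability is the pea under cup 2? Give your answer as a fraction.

Condition on the true location of the pea.
If it is under cup 1 (prior 2/13): the dealer opened cup 1, so this case is ruled out; weight (2/13)·0 = 0.
If it is under cup 2 (prior 6/13): the dealer has 2 equally likely choices, so probability 1/2; weight (6/13)·(1/2) = 3/13.
If it is under cup 3 (prior 5/13): the dealer has no choice, probability 1; weight (5/13)·1 = 5/13.
The weights sum to 8/13.
So P(the pea under cup 2 | the dealer opened cup 1) = (3/13) / (8/13) = 3/8.

3/8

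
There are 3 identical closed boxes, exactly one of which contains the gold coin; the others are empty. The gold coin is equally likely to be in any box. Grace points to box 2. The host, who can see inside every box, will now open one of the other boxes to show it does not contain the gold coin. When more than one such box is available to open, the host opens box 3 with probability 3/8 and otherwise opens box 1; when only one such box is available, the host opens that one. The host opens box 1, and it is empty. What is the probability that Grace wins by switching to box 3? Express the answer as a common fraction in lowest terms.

8/13

Consider each possible location of the gold coin in turn.
If it is in box 1 (prior 1/3): the host opened box 1, so this case is ruled out; weight (1/3)·0 = 0.
If it is in box 2 (prior 1/3): box 3 is available but not opened, probability 5/8; weight (1/3)·(5/8) = 5/24.
If it is in box 3 (prior 1/3): only box 1 is available, probability 1; weight (1/3)·1 = 1/3.
The weights sum to 13/24.
So P(the gold coin in box 3 | the host opened box 1) = (1/3) / (13/24) = 8/13.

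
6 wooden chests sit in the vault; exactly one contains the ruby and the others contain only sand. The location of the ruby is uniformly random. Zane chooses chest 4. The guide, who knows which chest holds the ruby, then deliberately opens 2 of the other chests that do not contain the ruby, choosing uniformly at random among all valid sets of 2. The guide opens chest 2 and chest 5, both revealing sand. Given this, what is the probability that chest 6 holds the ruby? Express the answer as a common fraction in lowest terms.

Apply Bayes' rule, conditioning on where the ruby actually is.
If it is in any of chests 1, 3, and 6 (prior 1/6 each): the guide has 6 equally likely choices, so probability 1/6; weight (1/6)·(1/6) = 1/36 each.
If it is in either of chests 2 and 5 (prior 1/6 each): that chest was opened and seen not to hold the prize — ruled out; weight (1/6)·0 = 0 each.
If it is in chest 4 (prior 1/6): the guide has 10 equally likely choices, so probability 1/10; weight (1/6)·(1/10) = 1/60.
The weights sum to 1/10.
So P(the ruby in chest 6 | the guide opened chest 2 and chest 5) = (1/36) / (1/10) = 5/18.

5/18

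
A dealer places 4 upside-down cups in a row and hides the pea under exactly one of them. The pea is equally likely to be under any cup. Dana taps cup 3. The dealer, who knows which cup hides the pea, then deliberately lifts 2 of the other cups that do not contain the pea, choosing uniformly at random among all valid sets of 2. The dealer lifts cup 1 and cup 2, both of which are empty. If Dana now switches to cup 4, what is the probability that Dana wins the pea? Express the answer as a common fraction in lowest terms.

Condition on the true location of the pea.
If it is under either of cups 1 and 2 (prior 1/4 each): that cup was opened and seen not to hold the prize — ruled out; weight (1/4)·0 = 0 each.
If it is under cup 3 (prior 1/4): the dealer has 3 equally likely choices, so probability 1/3; weight (1/4)·(1/3) = 1/12.
If it is under cup 4 (prior 1/4): the dealer has no choice, probability 1; weight (1/4)·1 = 1/4.
The weights sum to 1/3.
So P(the pea under cup 4 | the dealer opened cup 1 and cup 2) = (1/4) / (1/3) = 3/4.

3/4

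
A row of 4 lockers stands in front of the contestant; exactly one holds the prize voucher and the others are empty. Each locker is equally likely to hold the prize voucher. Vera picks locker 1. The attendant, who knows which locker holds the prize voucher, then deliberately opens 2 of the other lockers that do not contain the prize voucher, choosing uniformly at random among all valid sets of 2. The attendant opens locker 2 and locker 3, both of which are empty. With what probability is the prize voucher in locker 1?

1/4

Condition on the true location of the prize voucher.
If it is in locker 1 (prior 1/4): the attendant has 3 equally likely choices, so probability 1/3; weight (1/4)·(1/3) = 1/12.
If it is in either of lockers 2 and 3 (prior 1/4 each): that locker was opened and seen not to hold the prize — ruled out; weight (1/4)·0 = 0 each.
If it is in locker 4 (prior 1/4): the attendant has no choice, probability 1; weight (1/4)·1 = 1/4.
The weights sum to 1/3.
So P(the prize voucher in locker 1 | the attendant opened locker 2 and locker 3) = (1/12) / (1/3) = 1/4.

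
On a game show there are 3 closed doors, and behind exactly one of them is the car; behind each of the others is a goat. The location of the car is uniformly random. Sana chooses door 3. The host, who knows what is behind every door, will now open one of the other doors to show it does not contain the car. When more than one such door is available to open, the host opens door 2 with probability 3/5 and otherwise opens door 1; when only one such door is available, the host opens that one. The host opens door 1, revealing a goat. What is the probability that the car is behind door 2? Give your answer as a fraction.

Condition on the true location of the car.
If it is behind door 1 (prior 1/3): the host opened door 1, so this case is ruled out; weight (1/3)·0 = 0.
If it is behind door 2 (prior 1/3): only door 1 is available, probability 1; weight (1/3)·1 = 1/3.
If it is behind door 3 (prior 1/3): door 2 is available but not opened, probability 2/5; weight (1/3)·(2/5) = 2/15.
The weights sum to 7/15.
So P(the car behind door 2 | the host opened door 1) = (1/3) / (7/15) = 5/7.

5/7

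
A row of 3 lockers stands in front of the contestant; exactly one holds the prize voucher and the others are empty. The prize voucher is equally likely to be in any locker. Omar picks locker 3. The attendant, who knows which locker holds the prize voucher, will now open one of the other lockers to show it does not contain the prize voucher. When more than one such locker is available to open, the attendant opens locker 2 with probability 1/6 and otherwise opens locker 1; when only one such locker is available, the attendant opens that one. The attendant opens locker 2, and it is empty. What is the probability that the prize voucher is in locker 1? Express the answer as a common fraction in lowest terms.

Condition on the true location of the prize voucher.
If it is in locker 1 (prior 1/3): only locker 2 is available, probability 1; weight (1/3)·1 = 1/3.
If it is in locker 2 (prior 1/3): the attendant opened locker 2, so this case is ruled out; weight (1/3)·0 = 0.
If it is in locker 3 (prior 1/3): locker 2 is available, opened with probability 1/6; weight (1/3)·(1/6) = 1/18.
The weights sum to 7/18.
So P(the prize voucher in locker 1 | the attendant opened locker 2) = (1/3) / (7/18) = 6/7.

6/7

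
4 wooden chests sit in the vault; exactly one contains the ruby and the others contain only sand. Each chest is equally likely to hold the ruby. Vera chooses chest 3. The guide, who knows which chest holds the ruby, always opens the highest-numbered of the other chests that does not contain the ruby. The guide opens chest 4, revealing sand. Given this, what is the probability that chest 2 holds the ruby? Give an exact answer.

Apply Bayes' rule, conditioning on where the ruby actually is.
If it is in any of chests 1, 2, and 3 (prior 1/4 each): chest 4 is the highest-numbered option available, probability 1; weight (1/4)·1 = 1/4 each.
If it is in chest 4 (prior 1/4): the guide opened chest 4, so this case is ruled out; weight (1/4)·0 = 0.
The weights sum to 3/4.
So P(the ruby in chest 2 | the guide opened chest 4) = (1/4) / (3/4) = 1/3.

1/3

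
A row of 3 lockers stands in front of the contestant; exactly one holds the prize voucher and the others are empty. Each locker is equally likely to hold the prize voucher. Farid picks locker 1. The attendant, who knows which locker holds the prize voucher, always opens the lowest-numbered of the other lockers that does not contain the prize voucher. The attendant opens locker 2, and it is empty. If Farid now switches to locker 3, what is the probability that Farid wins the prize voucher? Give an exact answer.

1/2

Condition on the true location of the prize voucher.
If it is in either of lockers 1 and 3 (prior 1/3 each): locker 2 is the lowest-numbered option available, probability 1; weight (1/3)·1 = 1/3 each.
If it is in locker 2 (prior 1/3): the attendant opened locker 2, so this case is ruled out; weight (1/3)·0 = 0.
The weights sum to 2/3.
So P(the prize voucher in locker 3 | the attendant opened locker 2) = (1/3) / (2/3) = 1/2.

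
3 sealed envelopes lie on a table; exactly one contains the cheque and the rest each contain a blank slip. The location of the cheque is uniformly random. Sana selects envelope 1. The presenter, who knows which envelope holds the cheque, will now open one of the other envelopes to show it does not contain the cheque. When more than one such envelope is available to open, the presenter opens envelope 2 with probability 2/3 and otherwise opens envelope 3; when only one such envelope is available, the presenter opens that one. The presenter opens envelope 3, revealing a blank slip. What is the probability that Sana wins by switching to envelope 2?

Apply Bayes' rule, conditioning on where the cheque actually is.
If it is in envelope 1 (prior 1/3): envelope 2 is available but not opened, probability 1/3; weight (1/3)·(1/3) = 1/9.
If it is in envelope 2 (prior 1/3): only envelope 3 is available, probability 1; weight (1/3)·1 = 1/3.
If it is in envelope 3 (prior 1/3): the presenter opened envelope 3, so this case is ruled out; weight (1/3)·0 = 0.
The weights sum to 4/9.
So P(the cheque in envelope 2 | the presenter opened envelope 3) = (1/3) / (4/9) = 3/4.

3/4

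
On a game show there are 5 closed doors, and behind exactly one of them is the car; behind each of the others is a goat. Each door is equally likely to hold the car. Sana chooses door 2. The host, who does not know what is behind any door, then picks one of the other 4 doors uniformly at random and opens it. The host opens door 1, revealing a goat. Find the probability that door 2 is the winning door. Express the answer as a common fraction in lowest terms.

Because the host chose which door to open without knowing where the car is, the choice is independent of the prize location. Learning that door 1 does not hold the car simply rules out that one location and leaves the remaining 4 doors still equally likely by symmetry.
So P(the car behind door 2) = 1/4.

1/4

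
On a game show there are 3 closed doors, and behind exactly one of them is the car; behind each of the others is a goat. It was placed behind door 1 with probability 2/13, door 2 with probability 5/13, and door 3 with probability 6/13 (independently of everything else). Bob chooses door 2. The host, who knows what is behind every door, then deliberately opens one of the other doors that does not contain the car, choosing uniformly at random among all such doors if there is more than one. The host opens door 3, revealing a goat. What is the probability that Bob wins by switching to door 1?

4/9

Apply Bayes' rule, conditioning on where the car actually is.
If it is behind door 1 (prior 2/13): the host has no choice, probability 1; weight (2/13)·1 = 2/13.
If it is behind door 2 (prior 5/13): the host has 2 equally likely choices, so probability 1/2; weight (5/13)·(1/2) = 5/26.
If it is behind door 3 (prior 6/13): the host opened door 3, so this case is ruled out; weight (6/13)·0 = 0.
The weights sum to 9/26.
So P(the car behind door 1 | the host opened door 3) = (2/13) / (9/26) = 4/9.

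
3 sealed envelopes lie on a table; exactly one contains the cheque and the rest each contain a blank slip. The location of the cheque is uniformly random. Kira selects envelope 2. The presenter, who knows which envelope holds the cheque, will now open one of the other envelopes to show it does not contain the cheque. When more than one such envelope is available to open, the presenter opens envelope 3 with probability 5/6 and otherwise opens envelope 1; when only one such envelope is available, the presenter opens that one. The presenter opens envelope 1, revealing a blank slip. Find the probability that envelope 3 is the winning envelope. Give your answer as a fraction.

Condition on the true location of the cheque.
If it is in envelope 1 (prior 1/3): the presenter opened envelope 1, so this case is ruled out; weight (1/3)·0 = 0.
If it is in envelope 2 (prior 1/3): envelope 3 is available but not opened, probability 1/6; weight (1/3)·(1/6) = 1/18.
If it is in envelope 3 (prior 1/3): only envelope 1 is available, probability 1; weight (1/3)·1 = 1/3.
The weights sum to 7/18.
So P(the cheque in envelope 3 | the presenter opened envelope 1) = (1/3) / (7/18) = 6/7.

6/7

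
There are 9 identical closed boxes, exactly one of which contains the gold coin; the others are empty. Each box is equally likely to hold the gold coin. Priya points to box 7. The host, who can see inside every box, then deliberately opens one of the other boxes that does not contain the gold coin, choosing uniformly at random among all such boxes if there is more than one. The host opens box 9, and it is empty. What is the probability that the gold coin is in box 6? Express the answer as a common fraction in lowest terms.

Apply Bayes' rule, conditioning on where the gold coin actually is.
If it is in any of boxes 1, 2, 3, 4, 5, 6, and 8 (prior 1/9 each): the host has 7 equally likely choices, so probability 1/7; weight (1/9)·(1/7) = 1/63 each.
If it is in box 7 (prior 1/9): the host has 8 equally likely choices, so probability 1/8; weight (1/9)·(1/8) = 1/72.
If it is in box 9 (prior 1/9): the host opened box 9, so this case is ruled out; weight (1/9)·0 = 0.
The weights sum to 1/8.
So P(the gold coin in box 6 | the host opened box 9) = (1/63) / (1/8) = 8/63.

8/63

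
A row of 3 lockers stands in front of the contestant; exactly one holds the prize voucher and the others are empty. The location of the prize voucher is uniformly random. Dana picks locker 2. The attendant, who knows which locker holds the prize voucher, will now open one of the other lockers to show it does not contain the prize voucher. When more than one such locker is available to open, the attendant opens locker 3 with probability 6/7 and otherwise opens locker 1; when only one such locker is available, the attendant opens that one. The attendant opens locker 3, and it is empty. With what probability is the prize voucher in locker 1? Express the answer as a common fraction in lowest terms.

7/13

Consider each possible location of the prize voucher in turn.
If it is in locker 1 (prior 1/3): only locker 3 is available, probability 1; weight (1/3)·1 = 1/3.
If it is in locker 2 (prior 1/3): locker 3 is available, opened with probability 6/7; weight (1/3)·(6/7) = 2/7.
If it is in locker 3 (prior 1/3): the attendant opened locker 3, so this case is ruled out; weight (1/3)·0 = 0.
The weights sum to 13/21.
So P(the prize voucher in locker 1 | the attendant opened locker 3) = (1/3) / (13/21) = 7/13.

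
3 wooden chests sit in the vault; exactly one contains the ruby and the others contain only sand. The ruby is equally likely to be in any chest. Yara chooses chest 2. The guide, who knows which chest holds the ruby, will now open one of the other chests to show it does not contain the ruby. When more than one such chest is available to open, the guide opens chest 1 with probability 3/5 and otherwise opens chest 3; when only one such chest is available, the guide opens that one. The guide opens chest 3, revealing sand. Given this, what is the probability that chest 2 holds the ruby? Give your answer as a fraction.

Consider each possible location of the ruby in turn.
If it is in chest 1 (prior 1/3): only chest 3 is available, probability 1; weight (1/3)·1 = 1/3.
If it is in chest 2 (prior 1/3): chest 1 is available but not opened, probability 2/5; weight (1/3)·(2/5) = 2/15.
If it is in chest 3 (prior 1/3): the guide opened chest 3, so this case is ruled out; weight (1/3)·0 = 0.
The weights sum to 7/15.
So P(the ruby in chest 2 | the guide opened chest 3) = (2/15) / (7/15) = 2/7.

2/7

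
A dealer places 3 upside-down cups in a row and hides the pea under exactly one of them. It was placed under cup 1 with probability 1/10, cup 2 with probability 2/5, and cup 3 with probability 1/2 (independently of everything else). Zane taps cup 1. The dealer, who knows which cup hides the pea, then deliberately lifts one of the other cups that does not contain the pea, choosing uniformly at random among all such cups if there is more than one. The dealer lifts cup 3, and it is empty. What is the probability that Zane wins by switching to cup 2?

Apply Bayes' rule, conditioning on where the pea actually is.
If it is under cup 1 (prior 1/10): the dealer has 2 equally likely choices, so probability 1/2; weight (1/10)·(1/2) = 1/20.
If it is under cup 2 (prior 2/5): the dealer has no choice, probability 1; weight (2/5)·1 = 2/5.
If it is under cup 3 (prior 1/2): the dealer opened cup 3, so this case is ruled out; weight (1/2)·0 = 0.
The weights sum to 9/20.
So P(the pea under cup 2 | the dealer opened cup 3) = (2/5) / (9/20) = 8/9.

8/9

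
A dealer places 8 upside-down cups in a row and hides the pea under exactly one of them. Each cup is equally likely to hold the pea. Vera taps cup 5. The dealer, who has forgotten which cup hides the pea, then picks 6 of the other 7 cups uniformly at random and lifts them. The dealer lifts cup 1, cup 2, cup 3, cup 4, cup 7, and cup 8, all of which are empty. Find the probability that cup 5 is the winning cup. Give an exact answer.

1/2

Consider each possible location of the pea in turn.
If it is under any of cups 1, 2, 3, 4, 7, and 8 (prior 1/8 each): that cup was opened and seen not to hold the prize — ruled out; weight (1/8)·0 = 0 each.
If it is under either of cups 5 and 6 (prior 1/8 each): the dealer picks exactly this set with probability 1/7 regardless, and none is the prize; weight (1/8)·(1/7) = 1/56 each.
The weights sum to 1/28.
So P(the pea under cup 5 | the dealer opened cup 1, cup 2, cup 3, cup 4, cup 7, and cup 8) = (1/56) / (1/28) = 1/2.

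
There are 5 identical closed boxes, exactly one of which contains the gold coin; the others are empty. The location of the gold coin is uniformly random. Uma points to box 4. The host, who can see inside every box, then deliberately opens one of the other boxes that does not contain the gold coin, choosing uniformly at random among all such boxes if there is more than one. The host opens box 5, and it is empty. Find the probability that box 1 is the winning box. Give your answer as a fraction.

Consider each possible location of the gold coin in turn.
If it is in any of boxes 1, 2, and 3 (prior 1/5 each): the host has 3 equally likely choices, so probability 1/3; weight (1/5)·(1/3) = 1/15 each.
If it is in box 4 (prior 1/5): the host has 4 equally likely choices, so probability 1/4; weight (1/5)·(1/4) = 1/20.
If it is in box 5 (prior 1/5): the host opened box 5, so this case is ruled out; weight (1/5)·0 = 0.
The weights sum to 1/4.
So P(the gold coin in box 1 | the host opened box 5) = (1/15) / (1/4) = 4/15.

4/15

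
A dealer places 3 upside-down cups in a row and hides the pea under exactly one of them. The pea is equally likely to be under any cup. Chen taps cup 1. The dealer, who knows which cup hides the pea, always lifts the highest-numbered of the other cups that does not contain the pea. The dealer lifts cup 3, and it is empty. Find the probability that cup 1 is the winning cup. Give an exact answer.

Consider each possible location of the pea in turn.
If it is under either of cups 1 and 2 (prior 1/3 each): cup 3 is the highest-numbered option available, probability 1; weight (1/3)·1 = 1/3 each.
If it is under cup 3 (prior 1/3): the dealer opened cup 3, so this case is ruled out; weight (1/3)·0 = 0.
The weights sum to 2/3.
So P(the pea under cup 1 | the dealer opened cup 3) = (1/3) / (2/3) = 1/2.

1/2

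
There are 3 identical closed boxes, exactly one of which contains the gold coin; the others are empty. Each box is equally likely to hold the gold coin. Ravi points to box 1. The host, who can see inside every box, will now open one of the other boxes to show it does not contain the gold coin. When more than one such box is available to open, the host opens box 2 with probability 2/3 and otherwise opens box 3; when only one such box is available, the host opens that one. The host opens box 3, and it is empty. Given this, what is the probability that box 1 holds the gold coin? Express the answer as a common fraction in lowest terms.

Condition on the true location of the gold coin.
If it is in box 1 (prior 1/3): box 2 is available but not opened, probability 1/3; weight (1/3)·(1/3) = 1/9.
If it is in box 2 (prior 1/3): only box 3 is available, probability 1; weight (1/3)·1 = 1/3.
If it is in box 3 (prior 1/3): the host opened box 3, so this case is ruled out; weight (1/3)·0 = 0.
The weights sum to 4/9.
So P(the gold coin in box 1 | the host opened box 3) = (1/9) / (4/9) = 1/4.

1/4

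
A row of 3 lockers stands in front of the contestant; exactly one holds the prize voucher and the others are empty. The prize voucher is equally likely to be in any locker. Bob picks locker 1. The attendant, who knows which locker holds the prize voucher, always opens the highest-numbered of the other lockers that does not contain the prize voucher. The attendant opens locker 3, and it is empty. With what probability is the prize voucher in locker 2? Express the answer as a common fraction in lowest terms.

Condition on the true location of the prize voucher.
If it is in either of lockers 1 and 2 (prior 1/3 each): locker 3 is the highest-numbered option available, probability 1; weight (1/3)·1 = 1/3 each.
If it is in locker 3 (prior 1/3): the attendant opened locker 3, so this case is ruled out; weight (1/3)·0 = 0.
The weights sum to 2/3.
So P(the prize voucher in locker 2 | the attendant opened locker 3) = (1/3) / (2/3) = 1/2.

1/2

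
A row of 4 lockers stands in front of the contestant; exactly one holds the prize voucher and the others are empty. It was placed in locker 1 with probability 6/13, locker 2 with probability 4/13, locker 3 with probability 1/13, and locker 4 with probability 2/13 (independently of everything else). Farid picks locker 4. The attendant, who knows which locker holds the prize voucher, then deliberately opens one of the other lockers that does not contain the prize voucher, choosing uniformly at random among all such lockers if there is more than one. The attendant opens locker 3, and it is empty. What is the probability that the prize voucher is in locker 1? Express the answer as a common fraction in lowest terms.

9/17

Condition on the true location of the prize voucher.
If it is in locker 1 (prior 6/13): the attendant has 2 equally likely choices, so probability 1/2; weight (6/13)·(1/2) = 3/13.
If it is in locker 2 (prior 4/13): the attendant has 2 equally likely choices, so probability 1/2; weight (4/13)·(1/2) = 2/13.
If it is in locker 3 (prior 1/13): the attendant opened locker 3, so this case is ruled out; weight (1/13)·0 = 0.
If it is in locker 4 (prior 2/13): the attendant has 3 equally likely choices, so probability 1/3; weight (2/13)·(1/3) = 2/39.
The weights sum to 17/39.
So P(the prize voucher in locker 1 | the attendant opened locker 3) = (3/13) / (17/39) = 9/17.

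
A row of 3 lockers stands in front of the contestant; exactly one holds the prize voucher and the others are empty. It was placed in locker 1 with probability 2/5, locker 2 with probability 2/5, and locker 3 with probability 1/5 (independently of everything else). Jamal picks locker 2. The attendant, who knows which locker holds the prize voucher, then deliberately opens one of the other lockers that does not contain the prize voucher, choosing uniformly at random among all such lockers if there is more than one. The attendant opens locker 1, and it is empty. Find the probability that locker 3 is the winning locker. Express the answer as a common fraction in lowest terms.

Consider each possible location of the prize voucher in turn.
If it is in locker 1 (prior 2/5): the attendant opened locker 1, so this case is ruled out; weight (2/5)·0 = 0.
If it is in locker 2 (prior 2/5): the attendant has 2 equally likely choices, so probability 1/2; weight (2/5)·(1/2) = 1/5.
If it is in locker 3 (prior 1/5): the attendant has no choice, probability 1; weight (1/5)·1 = 1/5.
The weights sum to 2/5.
So P(the prize voucher in locker 3 | the attendant opened locker 1) = (1/5) / (2/5) = 1/2.

1/2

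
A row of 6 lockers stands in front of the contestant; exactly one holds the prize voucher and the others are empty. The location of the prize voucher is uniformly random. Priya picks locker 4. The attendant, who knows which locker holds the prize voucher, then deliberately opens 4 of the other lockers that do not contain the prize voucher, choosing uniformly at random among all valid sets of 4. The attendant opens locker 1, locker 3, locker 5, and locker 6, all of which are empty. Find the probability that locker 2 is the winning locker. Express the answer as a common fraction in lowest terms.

Apply Bayes' rule, conditioning on where the prize voucher actually is.
If it is in any of lockers 1, 3, 5, and 6 (prior 1/6 each): that locker was opened and seen not to hold the prize — ruled out; weight (1/6)·0 = 0 each.
If it is in locker 2 (prior 1/6): the attendant has no choice, probability 1; weight (1/6)·1 = 1/6.
If it is in locker 4 (prior 1/6): the attendant has 5 equally likely choices, so probability 1/5; weight (1/6)·(1/5) = 1/30.
The weights sum to 1/5.
So P(the prize voucher in locker 2 | the attendant opened locker 1, locker 3, locker 5, and locker 6) = (1/6) / (1/5) = 5/6.

5/6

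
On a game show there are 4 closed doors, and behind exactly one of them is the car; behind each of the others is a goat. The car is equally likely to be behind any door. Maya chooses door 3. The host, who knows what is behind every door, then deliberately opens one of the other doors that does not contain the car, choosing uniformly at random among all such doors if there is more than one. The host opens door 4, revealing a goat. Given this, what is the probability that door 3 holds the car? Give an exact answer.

1/4

Condition on the true location of the car.
If it is behind either of doors 1 and 2 (prior 1/4 each): the host has 2 equally likely choices, so probability 1/2; weight (1/4)·(1/2) = 1/8 each.
If it is behind door 3 (prior 1/4): the host has 3 equally likely choices, so probability 1/3; weight (1/4)·(1/3) = 1/12.
If it is behind door 4 (prior 1/4): the host opened door 4, so this case is ruled out; weight (1/4)·0 = 0.
The weights sum to 1/3.
So P(the car behind door 3 | the host opened door 4) = (1/12) / (1/3) = 1/4.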